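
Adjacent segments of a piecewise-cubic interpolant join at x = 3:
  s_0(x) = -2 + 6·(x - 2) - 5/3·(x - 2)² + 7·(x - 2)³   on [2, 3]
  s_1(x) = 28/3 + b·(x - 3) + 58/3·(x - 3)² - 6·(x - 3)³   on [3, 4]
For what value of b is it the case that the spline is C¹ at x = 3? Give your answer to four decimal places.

s_0'(x) = 6 - 10/3·(x - 2) + 21·(x - 2)², so s_0'(3) = 71/3. On the right, s_1'(3) = b, so b = 71/3.

23.6667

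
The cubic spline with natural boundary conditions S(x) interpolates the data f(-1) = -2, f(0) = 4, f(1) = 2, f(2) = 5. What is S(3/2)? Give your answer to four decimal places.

2.8000

Write M_i for S''(x_i). With h_i = 1, 1, 1 and divided differences Δ_i = 6, -2, 3, the continuity of S' gives the tridiagonal system
  1·M_0 + 4·M_1 + 1·M_2 = 6(Δ_1 - Δ_0) = -48
  1·M_1 + 4·M_2 + 1·M_3 = 6(Δ_2 - Δ_1) = 30
Natural end conditions: M_0 = M_3 = 0.
Solving the tridiagonal system: M_0 = 0, M_1 = -74/5, M_2 = 56/5, M_3 = 0.
On [1, 2], S(x) = 2 - 11/15·(x - 1) + 28/5·(x - 1)² - 28/15·(x - 1)³.
With (x - 1) = 1/2: S(3/2) = 14/5.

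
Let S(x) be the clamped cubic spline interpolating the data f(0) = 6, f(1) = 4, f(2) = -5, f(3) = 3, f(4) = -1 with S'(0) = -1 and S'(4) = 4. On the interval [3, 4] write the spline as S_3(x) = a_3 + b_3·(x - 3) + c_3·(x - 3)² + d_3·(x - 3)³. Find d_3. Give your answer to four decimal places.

13.7857

Let σ_i = S''(x_i). Step sizes h_i = 1, 1, 1, 1; slopes of the chords Δ_i = (y_(i+1) - y_i)/h_i = -2, -9, 8, -4.
  1·σ_0 + 4·σ_1 + 1·σ_2 = 6(Δ_1 - Δ_0) = -42
  1·σ_1 + 4·σ_2 + 1·σ_3 = 6(Δ_2 - Δ_1) = 102
  1·σ_2 + 4·σ_3 + 1·σ_4 = 6(Δ_3 - Δ_2) = -72
Clamped end conditions give two more equations: 2h_0·σ_0 + h_0·σ_1 = 6(Δ_0 - S'(0)) = -6 and h_3·σ_3 + 2h_3·σ_4 = 6(S'(4) - Δ_3) = 48.
Solving: σ_0 = 59/7, σ_1 = -160/7, σ_2 = 41, σ_3 = -274/7, σ_4 = 305/7.
On [3, 4], with S_3(x) = a_3 + b_3·(x - 3) + c_3·(x - 3)² + d_3·(x - 3)³: c_3 = σ_3/2 = -137/7, d_3 = (σ_4 - σ_3)/(6h_3) = 193/14, b_3 = Δ_3 - h_3(2σ_3 + σ_4)/6 = 25/14.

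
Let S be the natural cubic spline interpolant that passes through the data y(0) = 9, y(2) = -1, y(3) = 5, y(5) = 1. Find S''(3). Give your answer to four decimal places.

-10.1143

Write σ_i for S''(x_i). With h_i = 2, 1, 2 and divided differences Δ_i = -5, 6, -2, the continuity of S' gives the tridiagonal system
  2·σ_0 + 6·σ_1 + 1·σ_2 = 6(Δ_1 - Δ_0) = 66
  1·σ_1 + 6·σ_2 + 2·σ_3 = 6(Δ_2 - Δ_1) = -48
Natural end conditions: σ_0 = σ_3 = 0.
Forward elimination and back-substitution give σ_0 = 0, σ_1 = 444/35, σ_2 = -354/35, σ_3 = 0.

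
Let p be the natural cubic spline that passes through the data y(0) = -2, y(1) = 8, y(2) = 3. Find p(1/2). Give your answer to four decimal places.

Let σ_i = p''(x_i). Step sizes h_i = 1, 1; slopes of the chords Δ_i = (y_(i+1) - y_i)/h_i = 10, -5.
  1·σ_0 + 4·σ_1 + 1·σ_2 = 6(Δ_1 - Δ_0) = -90
Natural end conditions: σ_0 = σ_2 = 0.
Hence σ_0 = 0, σ_1 = -45/2, σ_2 = 0.
On [0, 1], p(x) = -2 + 55/4·x + 0·x² - 15/4·x³.
With x = 1/2: p(1/2) = 141/32.

4.4063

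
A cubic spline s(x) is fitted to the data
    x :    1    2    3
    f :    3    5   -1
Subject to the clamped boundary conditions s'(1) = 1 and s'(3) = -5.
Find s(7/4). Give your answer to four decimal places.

5.0156

Write M_i for s''(x_i). With h_i = 1, 1 and divided differences Δ_i = 2, -6, the continuity of s' gives the tridiagonal system
  1·M_0 + 4·M_1 + 1·M_2 = 6(Δ_1 - Δ_0) = -48
Clamped end conditions give two more equations: 2h_0·M_0 + h_0·M_1 = 6(Δ_0 - s'(1)) = 6 and h_1·M_1 + 2h_1·M_2 = 6(s'(3) - Δ_1) = 6.
Hence M_0 = 12, M_1 = -18, M_2 = 12.
On [1, 2], s(x) = 3 + 1·(x - 1) + 6·(x - 1)² - 5·(x - 1)³.
With (x - 1) = 3/4: s(7/4) = 321/64.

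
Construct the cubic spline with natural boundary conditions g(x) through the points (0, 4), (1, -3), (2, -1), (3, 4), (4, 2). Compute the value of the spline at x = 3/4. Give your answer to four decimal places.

-1.9297

With M_i denoting the second derivative at x_i, h_i = 1, 1, 1, 1, and Δ_i = (y_(i+1) − y_i)/h_i = -7, 2, 5, -2:
  1·M_0 + 4·M_1 + 1·M_2 = 6(Δ_1 - Δ_0) = 54
  1·M_1 + 4·M_2 + 1·M_3 = 6(Δ_2 - Δ_1) = 18
  1·M_2 + 4·M_3 + 1·M_4 = 6(Δ_3 - Δ_2) = -42
Natural end conditions: M_0 = M_4 = 0.
Hence M_0 = 0, M_1 = 87/7, M_2 = 30/7, M_3 = -81/7, M_4 = 0.
On [0, 1], g(x) = 4 - 127/14·x + 0·x² + 29/14·x³.
With x = 3/4: g(3/4) = -247/128.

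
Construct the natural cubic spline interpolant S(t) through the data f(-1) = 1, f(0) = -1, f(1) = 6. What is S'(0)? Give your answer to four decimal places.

2.5000

With M_i denoting the second derivative at x_i, h_i = 1, 1, and Δ_i = (y_(i+1) − y_i)/h_i = -2, 7:
  1·M_0 + 4·M_1 + 1·M_2 = 6(Δ_1 - Δ_0) = 54
Natural end conditions: M_0 = M_2 = 0.
Forward elimination and back-substitution give M_0 = 0, M_1 = 27/2, M_2 = 0.
On [0, 1], S'(t) = b_1 + 2c_1·t + 3d_1·t² with b_1 = Δ_1 - h_1(2M_1 + M_2)/6 = 5/2, c_1 = M_1/2 = 27/4, d_1 = (M_2 - M_1)/(6h_1) = -9/4. So S'(0) = 5/2.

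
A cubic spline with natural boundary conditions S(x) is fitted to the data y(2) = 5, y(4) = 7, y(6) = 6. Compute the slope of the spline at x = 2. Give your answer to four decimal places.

Put M_i = S'' at the i-th knot. Here h = (2, 2) and Δ = (1, -1/2), so the interior equations h_(i-1)·M_(i-1) + 2(h_(i-1)+h_i)·M_i + h_i·M_(i+1) = 6(Δ_i − Δ_(i-1)) read
  2·M_0 + 8·M_1 + 2·M_2 = 6(Δ_1 - Δ_0) = -9
Natural end conditions: M_0 = M_2 = 0.
Hence M_0 = 0, M_1 = -9/8, M_2 = 0.
On [2, 4], S'(x) = b_0 + 2c_0·(x - 2) + 3d_0·(x - 2)² with b_0 = Δ_0 - h_0(2M_0 + M_1)/6 = 11/8, c_0 = M_0/2 = 0, d_0 = (M_1 - M_0)/(6h_0) = -3/32. So S'(2) = 11/8.

1.3750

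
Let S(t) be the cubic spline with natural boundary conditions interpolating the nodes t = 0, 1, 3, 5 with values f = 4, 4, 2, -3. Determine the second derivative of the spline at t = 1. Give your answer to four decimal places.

With M_i denoting the second derivative at x_i, h_i = 1, 2, 2, and Δ_i = (y_(i+1) − y_i)/h_i = 0, -1, -5/2:
  1·M_0 + 6·M_1 + 2·M_2 = 6(Δ_1 - Δ_0) = -6
  2·M_1 + 8·M_2 + 2·M_3 = 6(Δ_2 - Δ_1) = -9
Natural end conditions: M_0 = M_3 = 0.
Solving the tridiagonal system: M_0 = 0, M_1 = -15/22, M_2 = -21/22, M_3 = 0.

-0.6818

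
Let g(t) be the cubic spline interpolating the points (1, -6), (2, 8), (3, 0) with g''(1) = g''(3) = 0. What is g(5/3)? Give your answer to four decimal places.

5.3704

Put m_i = g'' at the i-th knot. Here h = (1, 1) and Δ = (14, -8), so the interior equations h_(i-1)·m_(i-1) + 2(h_(i-1)+h_i)·m_i + h_i·m_(i+1) = 6(Δ_i − Δ_(i-1)) read
  1·m_0 + 4·m_1 + 1·m_2 = 6(Δ_1 - Δ_0) = -132
Natural end conditions: m_0 = m_2 = 0.
Forward elimination and back-substitution give m_0 = 0, m_1 = -33, m_2 = 0.
On [1, 2], g(t) = -6 + 39/2·(t - 1) + 0·(t - 1)² - 11/2·(t - 1)³.
With (t - 1) = 2/3: g(5/3) = 145/27.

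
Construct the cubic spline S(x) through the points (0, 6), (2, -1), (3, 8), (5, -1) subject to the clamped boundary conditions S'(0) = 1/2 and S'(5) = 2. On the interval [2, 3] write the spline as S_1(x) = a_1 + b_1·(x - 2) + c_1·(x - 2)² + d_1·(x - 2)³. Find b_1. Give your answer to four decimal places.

With M_i denoting the second derivative at x_i, h_i = 2, 1, 2, and Δ_i = (y_(i+1) − y_i)/h_i = -7/2, 9, -9/2:
  2·M_0 + 6·M_1 + 1·M_2 = 6(Δ_1 - Δ_0) = 75
  1·M_1 + 6·M_2 + 2·M_3 = 6(Δ_2 - Δ_1) = -81
Clamped end conditions give two more equations: 2h_0·M_0 + h_0·M_1 = 6(Δ_0 - S'(0)) = -24 and h_2·M_2 + 2h_2·M_3 = 6(S'(5) - Δ_2) = 39.
Solving: M_0 = -549/32, M_1 = 357/16, M_2 = -393/16, M_3 = 705/32.
On [2, 3], with S_1(x) = a_1 + b_1·(x - 2) + c_1·(x - 2)² + d_1·(x - 2)³: c_1 = M_1/2 = 357/32, d_1 = (M_2 - M_1)/(6h_1) = -125/16, b_1 = Δ_1 - h_1(2M_1 + M_2)/6 = 181/32.

5.6563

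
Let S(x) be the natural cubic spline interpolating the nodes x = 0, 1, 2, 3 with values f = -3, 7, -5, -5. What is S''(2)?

28

Put σ_i = S'' at the i-th knot. Here h = (1, 1, 1) and Δ = (10, -12, 0), so the interior equations h_(i-1)·σ_(i-1) + 2(h_(i-1)+h_i)·σ_i + h_i·σ_(i+1) = 6(Δ_i − Δ_(i-1)) read
  1·σ_0 + 4·σ_1 + 1·σ_2 = 6(Δ_1 - Δ_0) = -132
  1·σ_1 + 4·σ_2 + 1·σ_3 = 6(Δ_2 - Δ_1) = 72
Natural end conditions: σ_0 = σ_3 = 0.
Solving: σ_0 = 0, σ_1 = -40, σ_2 = 28, σ_3 = 0.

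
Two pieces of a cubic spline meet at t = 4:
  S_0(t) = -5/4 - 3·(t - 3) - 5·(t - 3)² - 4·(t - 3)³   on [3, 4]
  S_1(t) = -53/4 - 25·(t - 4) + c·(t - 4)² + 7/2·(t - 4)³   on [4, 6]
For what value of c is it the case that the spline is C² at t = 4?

-17

S_0''(t) = -10 - 24·(t - 3), so S_0''(4) = -34. On the right, S_1''(4) = 2c, so c = -17.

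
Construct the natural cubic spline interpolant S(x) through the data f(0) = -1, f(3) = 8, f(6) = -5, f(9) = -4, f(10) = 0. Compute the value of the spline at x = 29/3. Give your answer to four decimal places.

Write M_i for S''(x_i). With h_i = 3, 3, 3, 1 and divided differences Δ_i = 3, -13/3, 1/3, 4, the continuity of S' gives the tridiagonal system
  3·M_0 + 12·M_1 + 3·M_2 = 6(Δ_1 - Δ_0) = -44
  3·M_1 + 12·M_2 + 3·M_3 = 6(Δ_2 - Δ_1) = 28
  3·M_2 + 8·M_3 + 1·M_4 = 6(Δ_3 - Δ_2) = 22
Natural end conditions: M_0 = M_4 = 0.
Hence M_0 = 0, M_1 = -239/54, M_2 = 82/27, M_3 = 29/18, M_4 = 0.
On [9, 10], S(x) = -4 + 187/54·(x - 9) + 29/36·(x - 9)² - 29/108·(x - 9)³.
With (x - 9) = 2/3: S(29/3) = -1030/729.

-1.4129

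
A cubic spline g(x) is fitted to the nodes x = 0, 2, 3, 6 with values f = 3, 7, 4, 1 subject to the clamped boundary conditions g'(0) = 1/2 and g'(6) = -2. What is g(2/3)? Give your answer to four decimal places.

Write σ_i for g''(x_i). With h_i = 2, 1, 3 and divided differences Δ_i = 2, -3, -1, the continuity of g' gives the tridiagonal system
  2·σ_0 + 6·σ_1 + 1·σ_2 = 6(Δ_1 - Δ_0) = -30
  1·σ_1 + 8·σ_2 + 3·σ_3 = 6(Δ_2 - Δ_1) = 12
Clamped end conditions give two more equations: 2h_0·σ_0 + h_0·σ_1 = 6(Δ_0 - g'(0)) = 9 and h_2·σ_2 + 2h_2·σ_3 = 6(g'(6) - Δ_2) = -6.
Hence σ_0 = 127/21, σ_1 = -319/42, σ_2 = 73/21, σ_3 = -115/42.
On [0, 2], g(x) = 3 + 1/2·x + 127/42·x² - 191/168·x³.
With x = 2/3: g(2/3) = 2461/567.

4.3404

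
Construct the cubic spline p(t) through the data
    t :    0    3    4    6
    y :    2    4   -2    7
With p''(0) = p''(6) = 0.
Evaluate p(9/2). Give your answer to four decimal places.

-2.2819

Let m_i = p''(x_i). Step sizes h_i = 3, 1, 2; slopes of the chords Δ_i = (y_(i+1) - y_i)/h_i = 2/3, -6, 9/2.
  3·m_0 + 8·m_1 + 1·m_2 = 6(Δ_1 - Δ_0) = -40
  1·m_1 + 6·m_2 + 2·m_3 = 6(Δ_2 - Δ_1) = 63
Natural end conditions: m_0 = m_3 = 0.
Solving the tridiagonal system: m_0 = 0, m_1 = -303/47, m_2 = 544/47, m_3 = 0.
On [4, 6], p(t) = -2 - 907/282·(t - 4) + 272/47·(t - 4)² - 136/141·(t - 4)³.
With (t - 4) = 1/2: p(9/2) = -429/188.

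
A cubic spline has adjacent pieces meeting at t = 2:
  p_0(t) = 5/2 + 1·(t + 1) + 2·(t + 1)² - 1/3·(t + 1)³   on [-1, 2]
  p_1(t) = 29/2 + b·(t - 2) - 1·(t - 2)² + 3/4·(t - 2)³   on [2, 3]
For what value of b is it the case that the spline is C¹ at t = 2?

4

p_0'(t) = 1 + 4·(t + 1) - 1·(t + 1)², so p_0'(2) = 4. On the right, p_1'(2) = b, so b = 4.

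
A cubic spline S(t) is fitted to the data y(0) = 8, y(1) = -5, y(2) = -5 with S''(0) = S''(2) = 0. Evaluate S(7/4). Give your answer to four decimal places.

-5.7617

Write m_i for S''(x_i). With h_i = 1, 1 and divided differences Δ_i = -13, 0, the continuity of S' gives the tridiagonal system
  1·m_0 + 4·m_1 + 1·m_2 = 6(Δ_1 - Δ_0) = 78
Natural end conditions: m_0 = m_2 = 0.
Forward elimination and back-substitution give m_0 = 0, m_1 = 39/2, m_2 = 0.
On [1, 2], S(t) = -5 - 13/2·(t - 1) + 39/4·(t - 1)² - 13/4·(t - 1)³.
With (t - 1) = 3/4: S(7/4) = -1475/256.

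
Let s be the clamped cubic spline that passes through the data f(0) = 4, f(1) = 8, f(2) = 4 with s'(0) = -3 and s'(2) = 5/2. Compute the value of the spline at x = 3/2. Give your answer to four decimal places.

Put M_i = s'' at the i-th knot. Here h = (1, 1) and Δ = (4, -4), so the interior equations h_(i-1)·M_(i-1) + 2(h_(i-1)+h_i)·M_i + h_i·M_(i+1) = 6(Δ_i − Δ_(i-1)) read
  1·M_0 + 4·M_1 + 1·M_2 = 6(Δ_1 - Δ_0) = -48
Clamped end conditions give two more equations: 2h_0·M_0 + h_0·M_1 = 6(Δ_0 - s'(0)) = 42 and h_1·M_1 + 2h_1·M_2 = 6(s'(2) - Δ_1) = 39.
Hence M_0 = 143/4, M_1 = -59/2, M_2 = 137/4.
On [1, 2], s(x) = 8 + 1/8·(x - 1) - 59/4·(x - 1)² + 85/8·(x - 1)³.
With (x - 1) = 1/2: s(3/2) = 365/64.

5.7031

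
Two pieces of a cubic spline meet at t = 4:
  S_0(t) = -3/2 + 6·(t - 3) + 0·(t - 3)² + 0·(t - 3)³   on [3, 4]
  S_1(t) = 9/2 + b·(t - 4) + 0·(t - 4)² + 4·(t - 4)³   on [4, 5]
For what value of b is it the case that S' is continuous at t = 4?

S_0'(t) = 6 + 0·(t - 3) + 0·(t - 3)², so S_0'(4) = 6. On the right, S_1'(4) = b, so b = 6.

6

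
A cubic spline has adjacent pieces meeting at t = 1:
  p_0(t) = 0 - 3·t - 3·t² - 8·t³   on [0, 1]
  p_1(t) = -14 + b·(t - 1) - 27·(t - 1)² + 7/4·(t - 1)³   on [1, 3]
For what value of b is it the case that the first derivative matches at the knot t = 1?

p_0'(t) = -3 - 6·t - 24·t², so p_0'(1) = -33. On the right, p_1'(1) = b, so b = -33.

-33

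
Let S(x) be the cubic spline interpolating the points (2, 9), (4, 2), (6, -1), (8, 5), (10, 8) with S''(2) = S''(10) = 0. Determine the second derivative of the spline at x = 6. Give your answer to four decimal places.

Let σ_i = S''(x_i). Step sizes h_i = 2, 2, 2, 2; slopes of the chords Δ_i = (y_(i+1) - y_i)/h_i = -7/2, -3/2, 3, 3/2.
  2·σ_0 + 8·σ_1 + 2·σ_2 = 6(Δ_1 - Δ_0) = 12
  2·σ_1 + 8·σ_2 + 2·σ_3 = 6(Δ_2 - Δ_1) = 27
  2·σ_2 + 8·σ_3 + 2·σ_4 = 6(Δ_3 - Δ_2) = -9
Natural end conditions: σ_0 = σ_4 = 0.
Forward elimination and back-substitution give σ_0 = 0, σ_1 = 9/16, σ_2 = 15/4, σ_3 = -33/16, σ_4 = 0.

3.7500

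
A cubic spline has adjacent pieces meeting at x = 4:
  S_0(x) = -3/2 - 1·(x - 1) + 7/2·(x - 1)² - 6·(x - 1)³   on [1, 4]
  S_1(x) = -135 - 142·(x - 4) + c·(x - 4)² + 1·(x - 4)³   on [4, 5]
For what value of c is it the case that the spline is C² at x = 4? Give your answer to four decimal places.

S_0''(x) = 7 - 36·(x - 1), so S_0''(4) = -101. On the right, S_1''(4) = 2c, so c = -101/2.

-50.5000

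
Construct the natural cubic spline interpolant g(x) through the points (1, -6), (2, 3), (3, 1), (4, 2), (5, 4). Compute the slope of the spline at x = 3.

Put M_i = g'' at the i-th knot. Here h = (1, 1, 1, 1) and Δ = (9, -2, 1, 2), so the interior equations h_(i-1)·M_(i-1) + 2(h_(i-1)+h_i)·M_i + h_i·M_(i+1) = 6(Δ_i − Δ_(i-1)) read
  1·M_0 + 4·M_1 + 1·M_2 = 6(Δ_1 - Δ_0) = -66
  1·M_1 + 4·M_2 + 1·M_3 = 6(Δ_2 - Δ_1) = 18
  1·M_2 + 4·M_3 + 1·M_4 = 6(Δ_3 - Δ_2) = 6
Natural end conditions: M_0 = M_4 = 0.
Solving: M_0 = 0, M_1 = -132/7, M_2 = 66/7, M_3 = -6/7, M_4 = 0.
On [3, 4], g'(x) = b_2 + 2c_2·(x - 3) + 3d_2·(x - 3)² with b_2 = Δ_2 - h_2(2M_2 + M_3)/6 = -2, c_2 = M_2/2 = 33/7, d_2 = (M_3 - M_2)/(6h_2) = -12/7. So g'(3) = -2.

-2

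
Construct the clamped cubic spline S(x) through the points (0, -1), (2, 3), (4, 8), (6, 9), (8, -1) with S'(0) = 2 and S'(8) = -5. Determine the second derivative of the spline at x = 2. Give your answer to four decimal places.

Write M_i for S''(x_i). With h_i = 2, 2, 2, 2 and divided differences Δ_i = 2, 5/2, 1/2, -5, the continuity of S' gives the tridiagonal system
  2·M_0 + 8·M_1 + 2·M_2 = 6(Δ_1 - Δ_0) = 3
  2·M_1 + 8·M_2 + 2·M_3 = 6(Δ_2 - Δ_1) = -12
  2·M_2 + 8·M_3 + 2·M_4 = 6(Δ_3 - Δ_2) = -33
Clamped end conditions give two more equations: 2h_0·M_0 + h_0·M_1 = 6(Δ_0 - S'(0)) = 0 and h_3·M_3 + 2h_3·M_4 = 6(S'(8) - Δ_3) = 0.
Solving the tridiagonal system: M_0 = -2/7, M_1 = 4/7, M_2 = -1/2, M_3 = -32/7, M_4 = 16/7.

0.5714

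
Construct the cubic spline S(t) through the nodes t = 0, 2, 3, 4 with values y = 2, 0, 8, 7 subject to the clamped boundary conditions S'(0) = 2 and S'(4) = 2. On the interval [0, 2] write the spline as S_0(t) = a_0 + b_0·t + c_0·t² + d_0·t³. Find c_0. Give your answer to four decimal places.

-6.5455

Put M_i = S'' at the i-th knot. Here h = (2, 1, 1) and Δ = (-1, 8, -1), so the interior equations h_(i-1)·M_(i-1) + 2(h_(i-1)+h_i)·M_i + h_i·M_(i+1) = 6(Δ_i − Δ_(i-1)) read
  2·M_0 + 6·M_1 + 1·M_2 = 6(Δ_1 - Δ_0) = 54
  1·M_1 + 4·M_2 + 1·M_3 = 6(Δ_2 - Δ_1) = -54
Clamped end conditions give two more equations: 2h_0·M_0 + h_0·M_1 = 6(Δ_0 - S'(0)) = -18 and h_2·M_2 + 2h_2·M_3 = 6(S'(4) - Δ_2) = 18.
Hence M_0 = -144/11, M_1 = 189/11, M_2 = -252/11, M_3 = 225/11.
On [0, 2], with S_0(t) = a_0 + b_0·t + c_0·t² + d_0·t³: c_0 = M_0/2 = -72/11, d_0 = (M_1 - M_0)/(6h_0) = 111/44, b_0 = Δ_0 - h_0(2M_0 + M_1)/6 = 2.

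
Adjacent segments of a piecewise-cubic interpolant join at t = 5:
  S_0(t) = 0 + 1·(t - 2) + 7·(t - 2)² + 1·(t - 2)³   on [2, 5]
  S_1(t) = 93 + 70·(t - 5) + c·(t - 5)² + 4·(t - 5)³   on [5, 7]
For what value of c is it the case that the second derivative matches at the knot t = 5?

16

S_0''(t) = 14 + 6·(t - 2), so S_0''(5) = 32. On the right, S_1''(5) = 2c, so c = 16.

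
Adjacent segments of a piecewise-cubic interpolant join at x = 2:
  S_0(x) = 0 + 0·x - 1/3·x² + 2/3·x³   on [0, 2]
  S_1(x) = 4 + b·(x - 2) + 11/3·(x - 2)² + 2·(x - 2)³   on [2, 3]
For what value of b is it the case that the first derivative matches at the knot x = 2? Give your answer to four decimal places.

S_0'(x) = 0 - 2/3·x + 2·x², so S_0'(2) = 20/3. On the right, S_1'(2) = b, so b = 20/3.

6.6667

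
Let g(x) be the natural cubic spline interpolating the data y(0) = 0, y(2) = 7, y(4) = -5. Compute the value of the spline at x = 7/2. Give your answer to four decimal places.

-0.8867

Put M_i = g'' at the i-th knot. Here h = (2, 2) and Δ = (7/2, -6), so the interior equations h_(i-1)·M_(i-1) + 2(h_(i-1)+h_i)·M_i + h_i·M_(i+1) = 6(Δ_i − Δ_(i-1)) read
  2·M_0 + 8·M_1 + 2·M_2 = 6(Δ_1 - Δ_0) = -57
Natural end conditions: M_0 = M_2 = 0.
Solving: M_0 = 0, M_1 = -57/8, M_2 = 0.
On [2, 4], g(x) = 7 - 5/4·(x - 2) - 57/16·(x - 2)² + 19/32·(x - 2)³.
With (x - 2) = 3/2: g(7/2) = -227/256.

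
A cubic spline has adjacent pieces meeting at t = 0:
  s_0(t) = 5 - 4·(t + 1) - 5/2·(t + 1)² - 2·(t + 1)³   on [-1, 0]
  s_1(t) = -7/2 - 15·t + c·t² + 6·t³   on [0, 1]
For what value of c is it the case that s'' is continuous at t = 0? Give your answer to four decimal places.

s_0''(t) = -5 - 12·(t + 1), so s_0''(0) = -17. On the right, s_1''(0) = 2c, so c = -17/2.

-8.5000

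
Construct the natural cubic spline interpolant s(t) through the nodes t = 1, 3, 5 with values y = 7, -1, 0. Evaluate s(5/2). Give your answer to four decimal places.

0.2617

Write σ_i for s''(x_i). With h_i = 2, 2 and divided differences Δ_i = -4, 1/2, the continuity of s' gives the tridiagonal system
  2·σ_0 + 8·σ_1 + 2·σ_2 = 6(Δ_1 - Δ_0) = 27
Natural end conditions: σ_0 = σ_2 = 0.
Forward elimination and back-substitution give σ_0 = 0, σ_1 = 27/8, σ_2 = 0.
On [1, 3], s(t) = 7 - 41/8·(t - 1) + 0·(t - 1)² + 9/32·(t - 1)³.
With (t - 1) = 3/2: s(5/2) = 67/256.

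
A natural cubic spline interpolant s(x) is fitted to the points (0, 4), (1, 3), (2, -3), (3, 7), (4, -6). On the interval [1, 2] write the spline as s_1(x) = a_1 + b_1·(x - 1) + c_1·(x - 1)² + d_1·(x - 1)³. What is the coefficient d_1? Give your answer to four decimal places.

9.4643

Put σ_i = s'' at the i-th knot. Here h = (1, 1, 1, 1) and Δ = (-1, -6, 10, -13), so the interior equations h_(i-1)·σ_(i-1) + 2(h_(i-1)+h_i)·σ_i + h_i·σ_(i+1) = 6(Δ_i − Δ_(i-1)) read
  1·σ_0 + 4·σ_1 + 1·σ_2 = 6(Δ_1 - Δ_0) = -30
  1·σ_1 + 4·σ_2 + 1·σ_3 = 6(Δ_2 - Δ_1) = 96
  1·σ_2 + 4·σ_3 + 1·σ_4 = 6(Δ_3 - Δ_2) = -138
Natural end conditions: σ_0 = σ_4 = 0.
Solving: σ_0 = 0, σ_1 = -243/14, σ_2 = 276/7, σ_3 = -621/14, σ_4 = 0.
On [1, 2], with s_1(x) = a_1 + b_1·(x - 1) + c_1·(x - 1)² + d_1·(x - 1)³: c_1 = σ_1/2 = -243/28, d_1 = (σ_2 - σ_1)/(6h_1) = 265/28, b_1 = Δ_1 - h_1(2σ_1 + σ_2)/6 = -95/14.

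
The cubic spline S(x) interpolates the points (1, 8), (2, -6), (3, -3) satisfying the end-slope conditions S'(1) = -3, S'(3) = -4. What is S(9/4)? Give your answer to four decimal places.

-6.2578

Write M_i for S''(x_i). With h_i = 1, 1 and divided differences Δ_i = -14, 3, the continuity of S' gives the tridiagonal system
  1·M_0 + 4·M_1 + 1·M_2 = 6(Δ_1 - Δ_0) = 102
Clamped end conditions give two more equations: 2h_0·M_0 + h_0·M_1 = 6(Δ_0 - S'(1)) = -66 and h_1·M_1 + 2h_1·M_2 = 6(S'(3) - Δ_1) = -42.
Forward elimination and back-substitution give M_0 = -59, M_1 = 52, M_2 = -47.
On [2, 3], S(x) = -6 - 13/2·(x - 2) + 26·(x - 2)² - 33/2·(x - 2)³.
With (x - 2) = 1/4: S(9/4) = -801/128.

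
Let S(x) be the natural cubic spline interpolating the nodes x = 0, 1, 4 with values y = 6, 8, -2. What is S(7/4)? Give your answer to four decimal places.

Let M_i = S''(x_i). Step sizes h_i = 1, 3; slopes of the chords Δ_i = (y_(i+1) - y_i)/h_i = 2, -10/3.
  1·M_0 + 8·M_1 + 3·M_2 = 6(Δ_1 - Δ_0) = -32
Natural end conditions: M_0 = M_2 = 0.
Forward elimination and back-substitution give M_0 = 0, M_1 = -4, M_2 = 0.
On [1, 4], S(x) = 8 + 2/3·(x - 1) - 2·(x - 1)² + 2/9·(x - 1)³.
With (x - 1) = 3/4: S(7/4) = 239/32.

7.4688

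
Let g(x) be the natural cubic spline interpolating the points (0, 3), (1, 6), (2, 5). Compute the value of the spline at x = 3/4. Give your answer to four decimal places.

5.5781

Put M_i = g'' at the i-th knot. Here h = (1, 1) and Δ = (3, -1), so the interior equations h_(i-1)·M_(i-1) + 2(h_(i-1)+h_i)·M_i + h_i·M_(i+1) = 6(Δ_i − Δ_(i-1)) read
  1·M_0 + 4·M_1 + 1·M_2 = 6(Δ_1 - Δ_0) = -24
Natural end conditions: M_0 = M_2 = 0.
Forward elimination and back-substitution give M_0 = 0, M_1 = -6, M_2 = 0.
On [0, 1], g(x) = 3 + 4·x + 0·x² - 1·x³.
With x = 3/4: g(3/4) = 357/64.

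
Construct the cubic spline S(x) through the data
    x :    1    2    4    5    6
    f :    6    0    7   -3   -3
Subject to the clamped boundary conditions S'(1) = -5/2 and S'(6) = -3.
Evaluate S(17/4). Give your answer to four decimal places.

4.8232

Put M_i = S'' at the i-th knot. Here h = (1, 2, 1, 1) and Δ = (-6, 7/2, -10, 0), so the interior equations h_(i-1)·M_(i-1) + 2(h_(i-1)+h_i)·M_i + h_i·M_(i+1) = 6(Δ_i − Δ_(i-1)) read
  1·M_0 + 6·M_1 + 2·M_2 = 6(Δ_1 - Δ_0) = 57
  2·M_1 + 6·M_2 + 1·M_3 = 6(Δ_2 - Δ_1) = -81
  1·M_2 + 4·M_3 + 1·M_4 = 6(Δ_3 - Δ_2) = 60
Clamped end conditions give two more equations: 2h_0·M_0 + h_0·M_1 = 6(Δ_0 - S'(1)) = -21 and h_3·M_3 + 2h_3·M_4 = 6(S'(6) - Δ_3) = -18.
Forward elimination and back-substitution give M_0 = -1357/64, M_1 = 685/32, M_2 = -3215/128, M_3 = 1721/64, M_4 = -2873/128.
On [4, 5], S(x) = 7 - 391/64·(x - 4) - 3215/256·(x - 4)² + 2219/256·(x - 4)³.
With (x - 4) = 1/4: S(17/4) = 79023/16384.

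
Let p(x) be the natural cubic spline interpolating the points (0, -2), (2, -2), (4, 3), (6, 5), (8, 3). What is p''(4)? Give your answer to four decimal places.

Let σ_i = p''(x_i). Step sizes h_i = 2, 2, 2, 2; slopes of the chords Δ_i = (y_(i+1) - y_i)/h_i = 0, 5/2, 1, -1.
  2·σ_0 + 8·σ_1 + 2·σ_2 = 6(Δ_1 - Δ_0) = 15
  2·σ_1 + 8·σ_2 + 2·σ_3 = 6(Δ_2 - Δ_1) = -9
  2·σ_2 + 8·σ_3 + 2·σ_4 = 6(Δ_3 - Δ_2) = -12
Natural end conditions: σ_0 = σ_4 = 0.
Solving the tridiagonal system: σ_0 = 0, σ_1 = 249/112, σ_2 = -39/28, σ_3 = -129/112, σ_4 = 0.

-1.3929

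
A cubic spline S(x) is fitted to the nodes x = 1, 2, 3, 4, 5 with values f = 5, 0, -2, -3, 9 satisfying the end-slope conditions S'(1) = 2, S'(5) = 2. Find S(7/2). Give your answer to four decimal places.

Write σ_i for S''(x_i). With h_i = 1, 1, 1, 1 and divided differences Δ_i = -5, -2, -1, 12, the continuity of S' gives the tridiagonal system
  1·σ_0 + 4·σ_1 + 1·σ_2 = 6(Δ_1 - Δ_0) = 18
  1·σ_1 + 4·σ_2 + 1·σ_3 = 6(Δ_2 - Δ_1) = 6
  1·σ_2 + 4·σ_3 + 1·σ_4 = 6(Δ_3 - Δ_2) = 78
Clamped end conditions give two more equations: 2h_0·σ_0 + h_0·σ_1 = 6(Δ_0 - S'(1)) = -42 and h_3·σ_3 + 2h_3·σ_4 = 6(S'(5) - Δ_3) = -60.
Hence σ_0 = -393/14, σ_1 = 99/7, σ_2 = -21/2, σ_3 = 237/7, σ_4 = -657/14.
On [3, 4], S(x) = -2 - 22/7·(x - 3) - 21/4·(x - 3)² + 207/28·(x - 3)³.
With (x - 3) = 1/2: S(7/2) = -887/224.

-3.9598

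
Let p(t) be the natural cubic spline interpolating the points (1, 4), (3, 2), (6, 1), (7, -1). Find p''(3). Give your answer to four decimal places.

0.8732

Let M_i = p''(x_i). Step sizes h_i = 2, 3, 1; slopes of the chords Δ_i = (y_(i+1) - y_i)/h_i = -1, -1/3, -2.
  2·M_0 + 10·M_1 + 3·M_2 = 6(Δ_1 - Δ_0) = 4
  3·M_1 + 8·M_2 + 1·M_3 = 6(Δ_2 - Δ_1) = -10
Natural end conditions: M_0 = M_3 = 0.
Forward elimination and back-substitution give M_0 = 0, M_1 = 62/71, M_2 = -112/71, M_3 = 0.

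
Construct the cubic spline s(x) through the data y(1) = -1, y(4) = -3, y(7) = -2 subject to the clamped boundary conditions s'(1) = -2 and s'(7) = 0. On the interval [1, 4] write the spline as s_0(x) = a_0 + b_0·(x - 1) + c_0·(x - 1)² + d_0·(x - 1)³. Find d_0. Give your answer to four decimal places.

-0.0463

Put σ_i = s'' at the i-th knot. Here h = (3, 3) and Δ = (-2/3, 1/3), so the interior equations h_(i-1)·σ_(i-1) + 2(h_(i-1)+h_i)·σ_i + h_i·σ_(i+1) = 6(Δ_i − Δ_(i-1)) read
  3·σ_0 + 12·σ_1 + 3·σ_2 = 6(Δ_1 - Δ_0) = 6
Clamped end conditions give two more equations: 2h_0·σ_0 + h_0·σ_1 = 6(Δ_0 - s'(1)) = 8 and h_1·σ_1 + 2h_1·σ_2 = 6(s'(7) - Δ_1) = -2.
Hence σ_0 = 7/6, σ_1 = 1/3, σ_2 = -1/2.
On [1, 4], with s_0(x) = a_0 + b_0·(x - 1) + c_0·(x - 1)² + d_0·(x - 1)³: c_0 = σ_0/2 = 7/12, d_0 = (σ_1 - σ_0)/(6h_0) = -5/108, b_0 = Δ_0 - h_0(2σ_0 + σ_1)/6 = -2.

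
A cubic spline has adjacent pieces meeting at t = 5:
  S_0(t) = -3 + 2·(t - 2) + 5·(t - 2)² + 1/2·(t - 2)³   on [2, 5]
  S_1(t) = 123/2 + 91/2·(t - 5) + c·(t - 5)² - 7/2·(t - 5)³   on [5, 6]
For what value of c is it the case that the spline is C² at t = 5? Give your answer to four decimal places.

9.5000

S_0''(t) = 10 + 3·(t - 2), so S_0''(5) = 19. On the right, S_1''(5) = 2c, so c = 19/2.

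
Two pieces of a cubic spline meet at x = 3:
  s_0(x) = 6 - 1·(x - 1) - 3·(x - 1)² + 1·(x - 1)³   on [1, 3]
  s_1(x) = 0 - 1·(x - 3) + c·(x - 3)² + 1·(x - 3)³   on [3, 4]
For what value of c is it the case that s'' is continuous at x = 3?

s_0''(x) = -6 + 6·(x - 1), so s_0''(3) = 6. On the right, s_1''(3) = 2c, so c = 3.

3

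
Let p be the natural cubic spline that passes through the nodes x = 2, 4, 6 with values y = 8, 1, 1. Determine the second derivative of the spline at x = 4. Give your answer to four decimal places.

2.6250

Write M_i for p''(x_i). With h_i = 2, 2 and divided differences Δ_i = -7/2, 0, the continuity of p' gives the tridiagonal system
  2·M_0 + 8·M_1 + 2·M_2 = 6(Δ_1 - Δ_0) = 21
Natural end conditions: M_0 = M_2 = 0.
Forward elimination and back-substitution give M_0 = 0, M_1 = 21/8, M_2 = 0.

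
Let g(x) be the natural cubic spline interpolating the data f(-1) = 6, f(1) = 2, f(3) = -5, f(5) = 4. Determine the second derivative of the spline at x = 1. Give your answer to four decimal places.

Let σ_i = g''(x_i). Step sizes h_i = 2, 2, 2; slopes of the chords Δ_i = (y_(i+1) - y_i)/h_i = -2, -7/2, 9/2.
  2·σ_0 + 8·σ_1 + 2·σ_2 = 6(Δ_1 - Δ_0) = -9
  2·σ_1 + 8·σ_2 + 2·σ_3 = 6(Δ_2 - Δ_1) = 48
Natural end conditions: σ_0 = σ_3 = 0.
Solving the tridiagonal system: σ_0 = 0, σ_1 = -14/5, σ_2 = 67/10, σ_3 = 0.

-2.8000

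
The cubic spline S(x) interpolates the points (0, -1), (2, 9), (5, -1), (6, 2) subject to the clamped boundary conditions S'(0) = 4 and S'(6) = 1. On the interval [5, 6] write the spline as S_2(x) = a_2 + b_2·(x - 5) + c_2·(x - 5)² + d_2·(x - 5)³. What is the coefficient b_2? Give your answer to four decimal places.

1.6282

Put M_i = S'' at the i-th knot. Here h = (2, 3, 1) and Δ = (5, -10/3, 3), so the interior equations h_(i-1)·M_(i-1) + 2(h_(i-1)+h_i)·M_i + h_i·M_(i+1) = 6(Δ_i − Δ_(i-1)) read
  2·M_0 + 10·M_1 + 3·M_2 = 6(Δ_1 - Δ_0) = -50
  3·M_1 + 8·M_2 + 1·M_3 = 6(Δ_2 - Δ_1) = 38
Clamped end conditions give two more equations: 2h_0·M_0 + h_0·M_1 = 6(Δ_0 - S'(0)) = 6 and h_2·M_2 + 2h_2·M_3 = 6(S'(6) - Δ_2) = -12.
Solving the tridiagonal system: M_0 = 235/39, M_1 = -353/39, M_2 = 370/39, M_3 = -419/39.
On [5, 6], with S_2(x) = a_2 + b_2·(x - 5) + c_2·(x - 5)² + d_2·(x - 5)³: c_2 = M_2/2 = 185/39, d_2 = (M_3 - M_2)/(6h_2) = -263/78, b_2 = Δ_2 - h_2(2M_2 + M_3)/6 = 127/78.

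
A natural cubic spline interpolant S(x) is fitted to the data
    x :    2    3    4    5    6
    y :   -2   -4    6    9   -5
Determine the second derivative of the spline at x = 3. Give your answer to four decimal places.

20.4643

Let M_i = S''(x_i). Step sizes h_i = 1, 1, 1, 1; slopes of the chords Δ_i = (y_(i+1) - y_i)/h_i = -2, 10, 3, -14.
  1·M_0 + 4·M_1 + 1·M_2 = 6(Δ_1 - Δ_0) = 72
  1·M_1 + 4·M_2 + 1·M_3 = 6(Δ_2 - Δ_1) = -42
  1·M_2 + 4·M_3 + 1·M_4 = 6(Δ_3 - Δ_2) = -102
Natural end conditions: M_0 = M_4 = 0.
Solving the tridiagonal system: M_0 = 0, M_1 = 573/28, M_2 = -69/7, M_3 = -645/28, M_4 = 0.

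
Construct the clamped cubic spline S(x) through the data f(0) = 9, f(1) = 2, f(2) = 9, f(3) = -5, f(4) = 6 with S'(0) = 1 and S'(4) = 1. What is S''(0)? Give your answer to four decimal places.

-48.1071

With m_i denoting the second derivative at x_i, h_i = 1, 1, 1, 1, and Δ_i = (y_(i+1) − y_i)/h_i = -7, 7, -14, 11:
  1·m_0 + 4·m_1 + 1·m_2 = 6(Δ_1 - Δ_0) = 84
  1·m_1 + 4·m_2 + 1·m_3 = 6(Δ_2 - Δ_1) = -126
  1·m_2 + 4·m_3 + 1·m_4 = 6(Δ_3 - Δ_2) = 150
Clamped end conditions give two more equations: 2h_0·m_0 + h_0·m_1 = 6(Δ_0 - S'(0)) = -48 and h_3·m_3 + 2h_3·m_4 = 6(S'(4) - Δ_3) = -60.
Solving: m_0 = -1347/28, m_1 = 675/14, m_2 = -243/4, m_3 = 963/14, m_4 = -1803/28.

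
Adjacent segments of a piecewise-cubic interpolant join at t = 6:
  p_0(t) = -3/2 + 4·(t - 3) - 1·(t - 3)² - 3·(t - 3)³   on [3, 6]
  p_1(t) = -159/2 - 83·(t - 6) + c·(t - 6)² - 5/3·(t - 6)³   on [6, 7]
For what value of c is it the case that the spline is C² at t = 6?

p_0''(t) = -2 - 18·(t - 3), so p_0''(6) = -56. On the right, p_1''(6) = 2c, so c = -28.

-28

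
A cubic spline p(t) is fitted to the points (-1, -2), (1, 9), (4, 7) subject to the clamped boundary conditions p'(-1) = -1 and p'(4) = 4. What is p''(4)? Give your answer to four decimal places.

With m_i denoting the second derivative at x_i, h_i = 2, 3, and Δ_i = (y_(i+1) − y_i)/h_i = 11/2, -2/3:
  2·m_0 + 10·m_1 + 3·m_2 = 6(Δ_1 - Δ_0) = -37
Clamped end conditions give two more equations: 2h_0·m_0 + h_0·m_1 = 6(Δ_0 - p'(-1)) = 39 and h_1·m_1 + 2h_1·m_2 = 6(p'(4) - Δ_1) = 28.
Solving: m_0 = 289/20, m_1 = -47/5, m_2 = 281/30.

9.3667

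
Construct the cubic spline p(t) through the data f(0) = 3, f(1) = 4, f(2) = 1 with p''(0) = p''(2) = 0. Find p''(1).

-6

With M_i denoting the second derivative at x_i, h_i = 1, 1, and Δ_i = (y_(i+1) − y_i)/h_i = 1, -3:
  1·M_0 + 4·M_1 + 1·M_2 = 6(Δ_1 - Δ_0) = -24
Natural end conditions: M_0 = M_2 = 0.
Forward elimination and back-substitution give M_0 = 0, M_1 = -6, M_2 = 0.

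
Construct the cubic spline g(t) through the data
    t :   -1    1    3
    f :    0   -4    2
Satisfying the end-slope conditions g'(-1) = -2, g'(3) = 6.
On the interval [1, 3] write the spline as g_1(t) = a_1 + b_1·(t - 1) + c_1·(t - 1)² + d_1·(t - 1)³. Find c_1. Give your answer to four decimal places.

Let M_i = g''(x_i). Step sizes h_i = 2, 2; slopes of the chords Δ_i = (y_(i+1) - y_i)/h_i = -2, 3.
  2·M_0 + 8·M_1 + 2·M_2 = 6(Δ_1 - Δ_0) = 30
Clamped end conditions give two more equations: 2h_0·M_0 + h_0·M_1 = 6(Δ_0 - g'(-1)) = 0 and h_1·M_1 + 2h_1·M_2 = 6(g'(3) - Δ_1) = 18.
Solving the tridiagonal system: M_0 = -7/4, M_1 = 7/2, M_2 = 11/4.
On [1, 3], with g_1(t) = a_1 + b_1·(t - 1) + c_1·(t - 1)² + d_1·(t - 1)³: c_1 = M_1/2 = 7/4, d_1 = (M_2 - M_1)/(6h_1) = -1/16, b_1 = Δ_1 - h_1(2M_1 + M_2)/6 = -1/4.

1.7500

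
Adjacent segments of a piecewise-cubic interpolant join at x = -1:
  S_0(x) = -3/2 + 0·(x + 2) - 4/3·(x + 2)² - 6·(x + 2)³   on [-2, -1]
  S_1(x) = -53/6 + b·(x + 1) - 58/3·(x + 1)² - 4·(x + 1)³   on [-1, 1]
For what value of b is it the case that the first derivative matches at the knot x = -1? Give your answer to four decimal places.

S_0'(x) = 0 - 8/3·(x + 2) - 18·(x + 2)², so S_0'(-1) = -62/3. On the right, S_1'(-1) = b, so b = -62/3.

-20.6667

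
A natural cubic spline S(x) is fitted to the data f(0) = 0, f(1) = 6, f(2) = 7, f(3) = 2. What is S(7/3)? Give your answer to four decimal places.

Let M_i = S''(x_i). Step sizes h_i = 1, 1, 1; slopes of the chords Δ_i = (y_(i+1) - y_i)/h_i = 6, 1, -5.
  1·M_0 + 4·M_1 + 1·M_2 = 6(Δ_1 - Δ_0) = -30
  1·M_1 + 4·M_2 + 1·M_3 = 6(Δ_2 - Δ_1) = -36
Natural end conditions: M_0 = M_3 = 0.
Solving: M_0 = 0, M_1 = -28/5, M_2 = -38/5, M_3 = 0.
On [2, 3], S(x) = 7 - 37/15·(x - 2) - 19/5·(x - 2)² + 19/15·(x - 2)³.
With (x - 2) = 1/3: S(7/3) = 470/81.

5.8025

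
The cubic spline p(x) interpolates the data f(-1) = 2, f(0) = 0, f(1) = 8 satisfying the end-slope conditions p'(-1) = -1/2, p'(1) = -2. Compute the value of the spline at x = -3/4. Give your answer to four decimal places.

1.3770

Let σ_i = p''(x_i). Step sizes h_i = 1, 1; slopes of the chords Δ_i = (y_(i+1) - y_i)/h_i = -2, 8.
  1·σ_0 + 4·σ_1 + 1·σ_2 = 6(Δ_1 - Δ_0) = 60
Clamped end conditions give two more equations: 2h_0·σ_0 + h_0·σ_1 = 6(Δ_0 - p'(-1)) = -9 and h_1·σ_1 + 2h_1·σ_2 = 6(p'(1) - Δ_1) = -60.
Forward elimination and back-substitution give σ_0 = -81/4, σ_1 = 63/2, σ_2 = -183/4.
On [-1, 0], p(x) = 2 - 1/2·(x + 1) - 81/8·(x + 1)² + 69/8·(x + 1)³.
With (x + 1) = 1/4: p(-3/4) = 705/512.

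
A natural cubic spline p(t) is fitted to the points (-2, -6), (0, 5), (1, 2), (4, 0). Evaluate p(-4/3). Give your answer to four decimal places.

Write σ_i for p''(x_i). With h_i = 2, 1, 3 and divided differences Δ_i = 11/2, -3, -2/3, the continuity of p' gives the tridiagonal system
  2·σ_0 + 6·σ_1 + 1·σ_2 = 6(Δ_1 - Δ_0) = -51
  1·σ_1 + 8·σ_2 + 3·σ_3 = 6(Δ_2 - Δ_1) = 14
Natural end conditions: σ_0 = σ_3 = 0.
Solving: σ_0 = 0, σ_1 = -422/47, σ_2 = 135/47, σ_3 = 0.
On [-2, 0], p(t) = -6 + 2395/282·(t + 2) + 0·(t + 2)² - 211/282·(t + 2)³.
With (t + 2) = 2/3: p(-4/3) = -2131/3807.

-0.5598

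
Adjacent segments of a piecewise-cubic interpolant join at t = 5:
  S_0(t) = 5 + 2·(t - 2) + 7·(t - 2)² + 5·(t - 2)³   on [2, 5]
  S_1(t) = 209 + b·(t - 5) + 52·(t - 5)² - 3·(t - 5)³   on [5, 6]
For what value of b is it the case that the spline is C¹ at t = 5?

179

S_0'(t) = 2 + 14·(t - 2) + 15·(t - 2)², so S_0'(5) = 179. On the right, S_1'(5) = b, so b = 179.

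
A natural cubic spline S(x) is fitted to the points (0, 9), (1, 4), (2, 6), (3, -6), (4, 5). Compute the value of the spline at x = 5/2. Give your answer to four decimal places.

-0.4286

Write M_i for S''(x_i). With h_i = 1, 1, 1, 1 and divided differences Δ_i = -5, 2, -12, 11, the continuity of S' gives the tridiagonal system
  1·M_0 + 4·M_1 + 1·M_2 = 6(Δ_1 - Δ_0) = 42
  1·M_1 + 4·M_2 + 1·M_3 = 6(Δ_2 - Δ_1) = -84
  1·M_2 + 4·M_3 + 1·M_4 = 6(Δ_3 - Δ_2) = 138
Natural end conditions: M_0 = M_4 = 0.
Forward elimination and back-substitution give M_0 = 0, M_1 = 138/7, M_2 = -258/7, M_3 = 306/7, M_4 = 0.
On [2, 3], S(x) = 6 - 7·(x - 2) - 129/7·(x - 2)² + 94/7·(x - 2)³.
With (x - 2) = 1/2: S(5/2) = -3/7.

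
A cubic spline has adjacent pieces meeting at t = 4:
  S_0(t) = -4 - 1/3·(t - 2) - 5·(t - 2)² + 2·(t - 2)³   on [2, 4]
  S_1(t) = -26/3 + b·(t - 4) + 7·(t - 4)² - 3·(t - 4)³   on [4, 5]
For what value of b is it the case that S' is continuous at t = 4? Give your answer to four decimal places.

3.6667

S_0'(t) = -1/3 - 10·(t - 2) + 6·(t - 2)², so S_0'(4) = 11/3. On the right, S_1'(4) = b, so b = 11/3.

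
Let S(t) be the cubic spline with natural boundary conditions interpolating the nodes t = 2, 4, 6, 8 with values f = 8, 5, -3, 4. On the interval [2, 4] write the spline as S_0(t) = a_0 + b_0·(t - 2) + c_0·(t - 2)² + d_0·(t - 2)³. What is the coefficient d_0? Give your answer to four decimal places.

With m_i denoting the second derivative at x_i, h_i = 2, 2, 2, and Δ_i = (y_(i+1) − y_i)/h_i = -3/2, -4, 7/2:
  2·m_0 + 8·m_1 + 2·m_2 = 6(Δ_1 - Δ_0) = -15
  2·m_1 + 8·m_2 + 2·m_3 = 6(Δ_2 - Δ_1) = 45
Natural end conditions: m_0 = m_3 = 0.
Forward elimination and back-substitution give m_0 = 0, m_1 = -7/2, m_2 = 13/2, m_3 = 0.
On [2, 4], with S_0(t) = a_0 + b_0·(t - 2) + c_0·(t - 2)² + d_0·(t - 2)³: c_0 = m_0/2 = 0, d_0 = (m_1 - m_0)/(6h_0) = -7/24, b_0 = Δ_0 - h_0(2m_0 + m_1)/6 = -1/3.

-0.2917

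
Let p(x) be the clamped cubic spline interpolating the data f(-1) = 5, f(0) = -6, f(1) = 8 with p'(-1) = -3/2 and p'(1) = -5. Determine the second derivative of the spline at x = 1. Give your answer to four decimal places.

Put m_i = p'' at the i-th knot. Here h = (1, 1) and Δ = (-11, 14), so the interior equations h_(i-1)·m_(i-1) + 2(h_(i-1)+h_i)·m_i + h_i·m_(i+1) = 6(Δ_i − Δ_(i-1)) read
  1·m_0 + 4·m_1 + 1·m_2 = 6(Δ_1 - Δ_0) = 150
Clamped end conditions give two more equations: 2h_0·m_0 + h_0·m_1 = 6(Δ_0 - p'(-1)) = -57 and h_1·m_1 + 2h_1·m_2 = 6(p'(1) - Δ_1) = -114.
Solving: m_0 = -271/4, m_1 = 157/2, m_2 = -385/4.

-96.2500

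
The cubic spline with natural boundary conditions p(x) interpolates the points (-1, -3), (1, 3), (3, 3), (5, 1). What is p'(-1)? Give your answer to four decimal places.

Put m_i = p'' at the i-th knot. Here h = (2, 2, 2) and Δ = (3, 0, -1), so the interior equations h_(i-1)·m_(i-1) + 2(h_(i-1)+h_i)·m_i + h_i·m_(i+1) = 6(Δ_i − Δ_(i-1)) read
  2·m_0 + 8·m_1 + 2·m_2 = 6(Δ_1 - Δ_0) = -18
  2·m_1 + 8·m_2 + 2·m_3 = 6(Δ_2 - Δ_1) = -6
Natural end conditions: m_0 = m_3 = 0.
Solving the tridiagonal system: m_0 = 0, m_1 = -11/5, m_2 = -1/5, m_3 = 0.
On [-1, 1], p'(x) = b_0 + 2c_0·(x + 1) + 3d_0·(x + 1)² with b_0 = Δ_0 - h_0(2m_0 + m_1)/6 = 56/15, c_0 = m_0/2 = 0, d_0 = (m_1 - m_0)/(6h_0) = -11/60. So p'(-1) = 56/15.

3.7333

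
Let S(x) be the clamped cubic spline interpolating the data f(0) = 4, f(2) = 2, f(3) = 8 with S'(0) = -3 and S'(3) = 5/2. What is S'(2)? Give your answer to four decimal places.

Write m_i for S''(x_i). With h_i = 2, 1 and divided differences Δ_i = -1, 6, the continuity of S' gives the tridiagonal system
  2·m_0 + 6·m_1 + 1·m_2 = 6(Δ_1 - Δ_0) = 42
Clamped end conditions give two more equations: 2h_0·m_0 + h_0·m_1 = 6(Δ_0 - S'(0)) = 12 and h_1·m_1 + 2h_1·m_2 = 6(S'(3) - Δ_1) = -21.
Solving: m_0 = -13/6, m_1 = 31/3, m_2 = -47/3.
On [2, 3], S'(x) = b_1 + 2c_1·(x - 2) + 3d_1·(x - 2)² with b_1 = Δ_1 - h_1(2m_1 + m_2)/6 = 31/6, c_1 = m_1/2 = 31/6, d_1 = (m_2 - m_1)/(6h_1) = -13/3. So S'(2) = 31/6.

5.1667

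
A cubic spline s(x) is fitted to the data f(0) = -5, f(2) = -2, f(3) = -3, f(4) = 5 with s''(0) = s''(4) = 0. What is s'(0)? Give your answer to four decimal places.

Put M_i = s'' at the i-th knot. Here h = (2, 1, 1) and Δ = (3/2, -1, 8), so the interior equations h_(i-1)·M_(i-1) + 2(h_(i-1)+h_i)·M_i + h_i·M_(i+1) = 6(Δ_i − Δ_(i-1)) read
  2·M_0 + 6·M_1 + 1·M_2 = 6(Δ_1 - Δ_0) = -15
  1·M_1 + 4·M_2 + 1·M_3 = 6(Δ_2 - Δ_1) = 54
Natural end conditions: M_0 = M_3 = 0.
Forward elimination and back-substitution give M_0 = 0, M_1 = -114/23, M_2 = 339/23, M_3 = 0.
On [0, 2], s'(x) = b_0 + 2c_0·x + 3d_0·x² with b_0 = Δ_0 - h_0(2M_0 + M_1)/6 = 145/46, c_0 = M_0/2 = 0, d_0 = (M_1 - M_0)/(6h_0) = -19/46. So s'(0) = 145/46.

3.1522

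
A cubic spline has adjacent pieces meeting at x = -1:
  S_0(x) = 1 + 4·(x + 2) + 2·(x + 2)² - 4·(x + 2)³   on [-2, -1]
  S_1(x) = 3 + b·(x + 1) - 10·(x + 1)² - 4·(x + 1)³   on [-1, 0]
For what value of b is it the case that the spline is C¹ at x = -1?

S_0'(x) = 4 + 4·(x + 2) - 12·(x + 2)², so S_0'(-1) = -4. On the right, S_1'(-1) = b, so b = -4.

-4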